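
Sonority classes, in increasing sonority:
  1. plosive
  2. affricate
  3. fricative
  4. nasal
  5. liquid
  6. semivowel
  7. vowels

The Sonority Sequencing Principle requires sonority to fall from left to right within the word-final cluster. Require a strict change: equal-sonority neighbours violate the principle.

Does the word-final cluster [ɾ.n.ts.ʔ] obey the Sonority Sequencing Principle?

/ɾ/ — liquid, sonority 5.
/n/ — nasal, sonority 4.
/ts/ — affricate, sonority 2.
/ʔ/ — plosive, sonority 1.
The profile 5-4-2-1 strictly falls, so the word-final cluster satisfies the SSP.

yes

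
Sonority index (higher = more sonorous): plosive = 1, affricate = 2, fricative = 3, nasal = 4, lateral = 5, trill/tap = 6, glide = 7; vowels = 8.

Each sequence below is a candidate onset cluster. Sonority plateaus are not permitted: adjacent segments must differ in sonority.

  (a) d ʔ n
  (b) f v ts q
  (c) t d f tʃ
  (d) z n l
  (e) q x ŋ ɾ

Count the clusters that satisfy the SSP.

2

(a) sonority 1-1-4: ill-formed.
(b) sonority 3-3-2-1: ill-formed.
(c) sonority 1-1-3-2: ill-formed.
(d) sonority 3-4-5: well-formed.
(e) sonority 1-3-4-6: well-formed.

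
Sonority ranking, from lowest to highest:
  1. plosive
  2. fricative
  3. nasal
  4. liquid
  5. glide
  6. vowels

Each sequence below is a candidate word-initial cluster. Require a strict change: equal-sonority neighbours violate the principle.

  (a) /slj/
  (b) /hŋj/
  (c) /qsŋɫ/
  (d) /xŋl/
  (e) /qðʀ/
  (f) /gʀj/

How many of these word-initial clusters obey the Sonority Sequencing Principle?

(a) /slj/: profile 2-4-5 — obeys.
(b) /hŋj/: profile 2-3-5 — obeys.
(c) /qsŋɫ/: profile 1-2-3-4 — obeys.
(d) /xŋl/: profile 2-3-4 — obeys.
(e) /qðʀ/: profile 1-2-4 — obeys.
(f) /gʀj/: profile 1-4-5 — obeys.

6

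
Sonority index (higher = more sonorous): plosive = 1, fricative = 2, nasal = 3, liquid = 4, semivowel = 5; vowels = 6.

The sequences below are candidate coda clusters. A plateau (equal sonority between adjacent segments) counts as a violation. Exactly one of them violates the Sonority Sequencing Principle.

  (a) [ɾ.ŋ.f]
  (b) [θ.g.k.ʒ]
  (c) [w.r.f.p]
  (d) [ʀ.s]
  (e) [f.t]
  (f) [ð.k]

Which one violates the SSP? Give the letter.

b

(a) sonority 4-3-2: well-formed.
(b) sonority 2-1-1-2: ill-formed.
(c) sonority 5-4-2-1: well-formed.
(d) sonority 4-2: well-formed.
(e) sonority 2-1: well-formed.
(f) sonority 2-1: well-formed.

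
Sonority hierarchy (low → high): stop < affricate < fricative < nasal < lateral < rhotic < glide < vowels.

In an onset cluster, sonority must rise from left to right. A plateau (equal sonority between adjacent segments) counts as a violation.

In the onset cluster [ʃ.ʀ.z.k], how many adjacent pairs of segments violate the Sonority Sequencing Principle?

/ʃ/ — fricative, sonority 3.
/ʀ/ — rhotic, sonority 6.
/z/ — fricative, sonority 3.
/k/ — stop, sonority 1.
/ʃ/→/ʀ/: 3→6 (rises) — ok.
/ʀ/→/z/: 6→3 (does not rise) — violation.
/z/→/k/: 3→1 (does not rise) — violation.

2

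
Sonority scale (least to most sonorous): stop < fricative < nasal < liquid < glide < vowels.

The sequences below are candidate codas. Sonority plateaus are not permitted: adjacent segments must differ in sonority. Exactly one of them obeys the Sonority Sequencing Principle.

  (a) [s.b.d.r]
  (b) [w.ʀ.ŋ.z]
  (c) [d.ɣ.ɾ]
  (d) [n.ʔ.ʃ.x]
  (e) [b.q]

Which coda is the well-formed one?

(a) [s.b.d.r]: profile 2-1-1-4 — violates.
(b) [w.ʀ.ŋ.z]: profile 5-4-3-2 — obeys.
(c) [d.ɣ.ɾ]: profile 1-2-4 — violates.
(d) [n.ʔ.ʃ.x]: profile 3-1-2-2 — violates.
(e) [b.q]: profile 1-1 — violates.

b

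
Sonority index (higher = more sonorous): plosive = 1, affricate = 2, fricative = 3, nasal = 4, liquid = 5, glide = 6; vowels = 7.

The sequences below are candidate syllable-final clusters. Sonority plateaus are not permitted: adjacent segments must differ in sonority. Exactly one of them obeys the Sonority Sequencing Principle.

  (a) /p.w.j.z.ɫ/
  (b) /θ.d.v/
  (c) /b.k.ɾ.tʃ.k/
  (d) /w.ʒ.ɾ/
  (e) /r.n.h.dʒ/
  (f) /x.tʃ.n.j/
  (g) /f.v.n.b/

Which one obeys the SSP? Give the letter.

e

(a) 1-6-6-3-5 → violates
(b) 3-1-3 → violates
(c) 1-1-5-2-1 → violates
(d) 6-3-5 → violates
(e) 5-4-3-2 → obeys
(f) 3-2-4-6 → violates
(g) 3-3-4-1 → violates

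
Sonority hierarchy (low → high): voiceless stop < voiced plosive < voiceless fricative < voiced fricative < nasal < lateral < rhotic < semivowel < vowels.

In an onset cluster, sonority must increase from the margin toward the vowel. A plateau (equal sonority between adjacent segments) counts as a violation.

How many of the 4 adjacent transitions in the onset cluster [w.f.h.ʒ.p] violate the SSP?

/w/ is a semivowel (sonority 8).
/f/ is a voiceless fricative (sonority 3).
/h/ is a voiceless fricative (sonority 3).
/ʒ/ is a voiced fricative (sonority 4).
/p/ is a voiceless stop (sonority 1).
/w/→/f/: 8→3 (does not rise) — violation.
/f/→/h/: 3→3 (plateau) — violation.
/h/→/ʒ/: 3→4 (rises) — ok.
/ʒ/→/p/: 4→1 (does not rise) — violation.

3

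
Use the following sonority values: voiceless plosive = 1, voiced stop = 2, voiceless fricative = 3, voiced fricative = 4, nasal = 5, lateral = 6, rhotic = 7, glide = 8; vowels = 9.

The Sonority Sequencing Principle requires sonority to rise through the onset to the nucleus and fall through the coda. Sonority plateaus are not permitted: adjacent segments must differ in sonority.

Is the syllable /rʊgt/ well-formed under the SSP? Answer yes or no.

Onset: /r/ is a rhotic (sonority 7); then the nucleus /ʊ/ (sonority 9).
Onset profile 7-9 — rises to the nucleus.
Coda: /g/ is a voiced stop (sonority 2), /t/ is a voiceless plosive (sonority 1).
Coda profile 9-2-1 — falls from the nucleus.

yes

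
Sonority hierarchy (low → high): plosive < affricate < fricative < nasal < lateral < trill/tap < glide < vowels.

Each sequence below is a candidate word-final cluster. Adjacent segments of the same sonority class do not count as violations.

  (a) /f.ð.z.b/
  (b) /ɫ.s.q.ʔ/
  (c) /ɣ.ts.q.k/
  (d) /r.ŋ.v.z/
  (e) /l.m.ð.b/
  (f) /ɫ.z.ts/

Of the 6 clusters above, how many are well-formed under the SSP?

6

(a) 3-3-3-1 → obeys
(b) 5-3-1-1 → obeys
(c) 3-2-1-1 → obeys
(d) 6-4-3-3 → obeys
(e) 5-4-3-1 → obeys
(f) 5-3-2 → obeys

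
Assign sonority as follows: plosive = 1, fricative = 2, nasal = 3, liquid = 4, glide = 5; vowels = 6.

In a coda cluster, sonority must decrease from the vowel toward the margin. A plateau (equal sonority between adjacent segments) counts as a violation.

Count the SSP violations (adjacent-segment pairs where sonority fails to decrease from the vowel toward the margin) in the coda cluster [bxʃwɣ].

/b/: plosive = 1.
/x/: fricative = 2.
/ʃ/: fricative = 2.
/w/: glide = 5.
/ɣ/: fricative = 2.
/b/→/x/: 1→2 (does not fall) — violation.
/x/→/ʃ/: 2→2 (plateau) — violation.
/ʃ/→/w/: 2→5 (does not fall) — violation.
/w/→/ɣ/: 5→2 (falls) — ok.

3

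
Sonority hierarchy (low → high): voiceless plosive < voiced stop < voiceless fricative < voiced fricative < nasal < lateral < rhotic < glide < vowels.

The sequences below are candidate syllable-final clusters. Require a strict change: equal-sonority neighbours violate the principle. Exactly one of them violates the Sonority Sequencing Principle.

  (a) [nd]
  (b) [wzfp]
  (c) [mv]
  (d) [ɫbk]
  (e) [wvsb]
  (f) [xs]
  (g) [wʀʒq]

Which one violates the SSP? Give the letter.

f

(a) [nd]: profile 5-2 — obeys.
(b) [wzfp]: profile 8-4-3-1 — obeys.
(c) [mv]: profile 5-4 — obeys.
(d) [ɫbk]: profile 6-2-1 — obeys.
(e) [wvsb]: profile 8-4-3-2 — obeys.
(f) [xs]: profile 3-3 — violates.
(g) [wʀʒq]: profile 8-7-4-1 — obeys.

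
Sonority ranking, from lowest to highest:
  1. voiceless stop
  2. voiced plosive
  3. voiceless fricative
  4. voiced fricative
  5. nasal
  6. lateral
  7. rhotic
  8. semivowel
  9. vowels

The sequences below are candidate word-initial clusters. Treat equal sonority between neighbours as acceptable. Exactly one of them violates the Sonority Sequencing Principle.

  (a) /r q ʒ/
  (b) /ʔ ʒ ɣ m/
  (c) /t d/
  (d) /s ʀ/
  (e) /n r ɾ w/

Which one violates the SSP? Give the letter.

a

(a) sonority 7-1-4: ill-formed.
(b) sonority 1-4-4-5: well-formed.
(c) sonority 1-2: well-formed.
(d) sonority 3-7: well-formed.
(e) sonority 5-7-7-8: well-formed.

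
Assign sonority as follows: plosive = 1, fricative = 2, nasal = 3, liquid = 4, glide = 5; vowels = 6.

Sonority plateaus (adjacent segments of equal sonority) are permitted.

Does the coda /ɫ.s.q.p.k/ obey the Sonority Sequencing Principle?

yes

/ɫ/ is a liquid (sonority 4).
/s/ is a fricative (sonority 2).
/q/ is a plosive (sonority 1).
/p/ is a plosive (sonority 1).
/k/ is a plosive (sonority 1).
The profile 4-2-1-1-1 is non-increasing (plateaus allowed), so the coda satisfies the SSP.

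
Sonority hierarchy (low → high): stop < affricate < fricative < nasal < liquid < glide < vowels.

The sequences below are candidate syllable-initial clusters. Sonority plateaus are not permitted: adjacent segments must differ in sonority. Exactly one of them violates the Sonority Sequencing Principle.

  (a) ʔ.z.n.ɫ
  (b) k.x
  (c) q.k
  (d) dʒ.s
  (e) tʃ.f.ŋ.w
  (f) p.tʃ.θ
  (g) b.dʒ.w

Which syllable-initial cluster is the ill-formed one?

c

(a) ʔ.z.n.ɫ: profile 1-3-4-5 — obeys.
(b) k.x: profile 1-3 — obeys.
(c) q.k: profile 1-1 — violates.
(d) dʒ.s: profile 2-3 — obeys.
(e) tʃ.f.ŋ.w: profile 2-3-4-6 — obeys.
(f) p.tʃ.θ: profile 1-2-3 — obeys.
(g) b.dʒ.w: profile 1-2-6 — obeys.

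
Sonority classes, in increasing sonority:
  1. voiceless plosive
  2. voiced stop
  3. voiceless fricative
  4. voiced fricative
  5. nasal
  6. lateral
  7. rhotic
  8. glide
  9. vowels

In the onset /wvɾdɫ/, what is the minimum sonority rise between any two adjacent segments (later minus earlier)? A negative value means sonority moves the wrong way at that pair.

/w/: glide = 8.
/v/: voiced fricative = 4.
/ɾ/: rhotic = 7.
/d/: voiced stop = 2.
/ɫ/: lateral = 6.
/w/→/v/: change -4.
/v/→/ɾ/: change +3.
/ɾ/→/d/: change -5.
/d/→/ɫ/: change +4.
Minimum = -5.

-5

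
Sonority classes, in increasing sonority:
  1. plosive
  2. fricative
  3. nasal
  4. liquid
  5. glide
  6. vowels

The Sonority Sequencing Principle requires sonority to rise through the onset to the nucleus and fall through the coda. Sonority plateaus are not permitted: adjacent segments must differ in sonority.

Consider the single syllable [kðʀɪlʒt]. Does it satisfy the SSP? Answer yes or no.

yes

Onset: /k/ is a plosive (sonority 1), /ð/ is a fricative (sonority 2), /ʀ/ is a liquid (sonority 4); then the nucleus /ɪ/ (sonority 6).
Onset profile 1-2-4-6 — rises to the nucleus.
Coda: /l/ is a liquid (sonority 4), /ʒ/ is a fricative (sonority 2), /t/ is a plosive (sonority 1).
Coda profile 6-4-2-1 — falls from the nucleus.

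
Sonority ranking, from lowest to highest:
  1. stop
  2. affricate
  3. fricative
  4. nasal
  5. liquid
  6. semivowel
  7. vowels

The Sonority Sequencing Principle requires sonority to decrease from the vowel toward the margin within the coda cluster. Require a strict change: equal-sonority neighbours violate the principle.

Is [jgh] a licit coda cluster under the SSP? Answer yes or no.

no

/j/ — semivowel, sonority 6.
/g/ — stop, sonority 1.
/h/ — fricative, sonority 3.
The profile is 6-1-3. Between /g/ (1) and /h/ (3) sonority does not fall, so the cluster violates the SSP.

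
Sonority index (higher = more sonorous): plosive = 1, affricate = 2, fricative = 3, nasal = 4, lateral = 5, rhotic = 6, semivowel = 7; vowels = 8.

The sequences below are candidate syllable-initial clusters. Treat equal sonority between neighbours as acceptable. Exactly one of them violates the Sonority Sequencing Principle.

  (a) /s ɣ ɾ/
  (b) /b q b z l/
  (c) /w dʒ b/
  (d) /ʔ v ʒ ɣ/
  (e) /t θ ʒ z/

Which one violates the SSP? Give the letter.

(a) 3-3-6 → obeys
(b) 1-1-1-3-5 → obeys
(c) 7-2-1 → violates
(d) 1-3-3-3 → obeys
(e) 1-3-3-3 → obeys

c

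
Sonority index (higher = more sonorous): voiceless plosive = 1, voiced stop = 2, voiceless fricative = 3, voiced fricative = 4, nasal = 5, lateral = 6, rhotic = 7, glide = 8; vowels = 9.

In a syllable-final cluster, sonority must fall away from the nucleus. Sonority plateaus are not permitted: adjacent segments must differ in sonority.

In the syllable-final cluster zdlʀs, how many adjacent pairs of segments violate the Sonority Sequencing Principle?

/z/: voiced fricative = 4.
/d/: voiced stop = 2.
/l/: lateral = 6.
/ʀ/: rhotic = 7.
/s/: voiceless fricative = 3.
/z/→/d/: 4→2 (falls) — ok.
/d/→/l/: 2→6 (does not fall) — violation.
/l/→/ʀ/: 6→7 (does not fall) — violation.
/ʀ/→/s/: 7→3 (falls) — ok.

2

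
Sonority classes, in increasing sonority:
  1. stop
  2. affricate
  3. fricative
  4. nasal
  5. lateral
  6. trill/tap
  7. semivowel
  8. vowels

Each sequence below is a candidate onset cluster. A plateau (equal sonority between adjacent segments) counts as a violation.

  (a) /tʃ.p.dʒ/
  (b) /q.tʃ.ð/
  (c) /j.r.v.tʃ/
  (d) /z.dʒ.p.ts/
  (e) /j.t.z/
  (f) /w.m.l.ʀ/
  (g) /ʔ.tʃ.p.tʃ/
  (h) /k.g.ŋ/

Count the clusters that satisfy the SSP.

(a) 2-1-2 → violates
(b) 1-2-3 → obeys
(c) 7-6-3-2 → violates
(d) 3-2-1-2 → violates
(e) 7-1-3 → violates
(f) 7-4-5-6 → violates
(g) 1-2-1-2 → violates
(h) 1-1-4 → violates

1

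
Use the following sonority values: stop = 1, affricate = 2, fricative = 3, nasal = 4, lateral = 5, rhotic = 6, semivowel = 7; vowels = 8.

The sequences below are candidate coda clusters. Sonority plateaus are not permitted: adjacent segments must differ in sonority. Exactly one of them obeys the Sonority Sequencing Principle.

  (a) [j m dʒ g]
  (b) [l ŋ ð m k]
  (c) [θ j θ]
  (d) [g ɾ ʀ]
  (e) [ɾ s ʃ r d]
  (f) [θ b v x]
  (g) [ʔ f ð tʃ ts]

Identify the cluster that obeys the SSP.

(a) sonority 7-4-2-1: well-formed.
(b) sonority 5-4-3-4-1: ill-formed.
(c) sonority 3-7-3: ill-formed.
(d) sonority 1-6-6: ill-formed.
(e) sonority 6-3-3-6-1: ill-formed.
(f) sonority 3-1-3-3: ill-formed.
(g) sonority 1-3-3-2-2: ill-formed.

a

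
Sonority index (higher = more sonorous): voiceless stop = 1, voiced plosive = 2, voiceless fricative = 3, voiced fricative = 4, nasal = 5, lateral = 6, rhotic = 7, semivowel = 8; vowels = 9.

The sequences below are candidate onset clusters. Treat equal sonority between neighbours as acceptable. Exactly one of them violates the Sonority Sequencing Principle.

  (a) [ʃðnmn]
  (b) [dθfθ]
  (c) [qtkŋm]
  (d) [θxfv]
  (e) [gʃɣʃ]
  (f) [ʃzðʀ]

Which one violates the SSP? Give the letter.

(a) sonority 3-4-5-5-5: well-formed.
(b) sonority 2-3-3-3: well-formed.
(c) sonority 1-1-1-5-5: well-formed.
(d) sonority 3-3-3-4: well-formed.
(e) sonority 2-3-4-3: ill-formed.
(f) sonority 3-4-4-7: well-formed.

e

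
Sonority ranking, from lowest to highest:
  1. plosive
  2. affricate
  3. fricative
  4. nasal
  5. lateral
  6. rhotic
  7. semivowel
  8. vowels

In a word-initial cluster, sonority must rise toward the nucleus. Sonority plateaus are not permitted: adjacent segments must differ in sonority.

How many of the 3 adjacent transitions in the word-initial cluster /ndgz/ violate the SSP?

2

/n/ — nasal, sonority 4.
/d/ — plosive, sonority 1.
/g/ — plosive, sonority 1.
/z/ — fricative, sonority 3.
/n/→/d/: 4→1 (does not rise) — violation.
/d/→/g/: 1→1 (plateau) — violation.
/g/→/z/: 1→3 (rises) — ok.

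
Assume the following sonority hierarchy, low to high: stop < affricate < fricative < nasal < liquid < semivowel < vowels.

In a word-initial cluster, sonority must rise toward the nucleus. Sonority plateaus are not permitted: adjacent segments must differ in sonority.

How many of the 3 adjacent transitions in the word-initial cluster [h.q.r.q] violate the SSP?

2

/h/: fricative = 3.
/q/: stop = 1.
/r/: liquid = 5.
/q/: stop = 1.
/h/→/q/: 3→1 (does not rise) — violation.
/q/→/r/: 1→5 (rises) — ok.
/r/→/q/: 5→1 (does not rise) — violation.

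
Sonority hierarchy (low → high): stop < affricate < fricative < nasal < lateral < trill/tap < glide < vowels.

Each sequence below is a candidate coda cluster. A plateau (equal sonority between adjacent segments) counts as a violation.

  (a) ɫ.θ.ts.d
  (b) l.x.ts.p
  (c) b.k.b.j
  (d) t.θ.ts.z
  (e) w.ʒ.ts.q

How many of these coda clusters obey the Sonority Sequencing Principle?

3

(a) 5-3-2-1 → obeys
(b) 5-3-2-1 → obeys
(c) 1-1-1-7 → violates
(d) 1-3-2-3 → violates
(e) 7-3-2-1 → obeys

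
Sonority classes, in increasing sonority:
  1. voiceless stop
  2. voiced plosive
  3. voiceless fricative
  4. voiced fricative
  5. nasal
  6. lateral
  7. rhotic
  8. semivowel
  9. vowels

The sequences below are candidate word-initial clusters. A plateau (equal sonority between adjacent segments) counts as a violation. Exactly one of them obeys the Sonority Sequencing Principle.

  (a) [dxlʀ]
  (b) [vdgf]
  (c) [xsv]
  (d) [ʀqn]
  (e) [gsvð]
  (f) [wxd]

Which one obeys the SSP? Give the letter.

(a) [dxlʀ]: profile 2-3-6-7 — obeys.
(b) [vdgf]: profile 4-2-2-3 — violates.
(c) [xsv]: profile 3-3-4 — violates.
(d) [ʀqn]: profile 7-1-5 — violates.
(e) [gsvð]: profile 2-3-4-4 — violates.
(f) [wxd]: profile 8-3-2 — violates.

a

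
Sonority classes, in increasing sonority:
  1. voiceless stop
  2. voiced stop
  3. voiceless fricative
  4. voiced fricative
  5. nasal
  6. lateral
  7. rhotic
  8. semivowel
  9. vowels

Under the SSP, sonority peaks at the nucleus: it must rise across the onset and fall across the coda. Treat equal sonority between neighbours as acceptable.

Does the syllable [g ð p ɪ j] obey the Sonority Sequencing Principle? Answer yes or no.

no

Onset: /g/ is a voiced stop (sonority 2), /ð/ is a voiced fricative (sonority 4), /p/ is a voiceless stop (sonority 1); then the nucleus /ɪ/ (sonority 9).
Onset profile 2-4-1-9 — does not rise throughout.
Coda: /j/ is a semivowel (sonority 8).
Coda profile 9-8 — falls from the nucleus.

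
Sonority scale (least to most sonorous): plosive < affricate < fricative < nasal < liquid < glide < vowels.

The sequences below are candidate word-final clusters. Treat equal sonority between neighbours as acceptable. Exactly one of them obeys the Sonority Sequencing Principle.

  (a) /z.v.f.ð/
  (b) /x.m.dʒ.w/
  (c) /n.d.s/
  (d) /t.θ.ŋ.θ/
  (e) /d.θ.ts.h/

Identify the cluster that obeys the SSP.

(a) /z.v.f.ð/: profile 3-3-3-3 — obeys.
(b) /x.m.dʒ.w/: profile 3-4-2-6 — violates.
(c) /n.d.s/: profile 4-1-3 — violates.
(d) /t.θ.ŋ.θ/: profile 1-3-4-3 — violates.
(e) /d.θ.ts.h/: profile 1-3-2-3 — violates.

a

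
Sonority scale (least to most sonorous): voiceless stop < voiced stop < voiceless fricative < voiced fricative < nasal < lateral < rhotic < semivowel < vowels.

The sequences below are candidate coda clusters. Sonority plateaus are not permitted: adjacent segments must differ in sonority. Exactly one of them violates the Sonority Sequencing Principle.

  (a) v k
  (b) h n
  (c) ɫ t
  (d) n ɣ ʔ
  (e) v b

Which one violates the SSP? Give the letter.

(a) sonority 4-1: well-formed.
(b) sonority 3-5: ill-formed.
(c) sonority 6-1: well-formed.
(d) sonority 5-4-1: well-formed.
(e) sonority 4-2: well-formed.

b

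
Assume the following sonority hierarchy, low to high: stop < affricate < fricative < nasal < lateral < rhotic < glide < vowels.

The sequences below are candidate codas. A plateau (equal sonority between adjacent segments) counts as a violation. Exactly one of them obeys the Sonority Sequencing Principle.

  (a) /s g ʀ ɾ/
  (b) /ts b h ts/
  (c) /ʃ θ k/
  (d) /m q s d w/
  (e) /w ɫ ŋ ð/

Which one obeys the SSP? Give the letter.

(a) sonority 3-1-6-6: ill-formed.
(b) sonority 2-1-3-2: ill-formed.
(c) sonority 3-3-1: ill-formed.
(d) sonority 4-1-3-1-7: ill-formed.
(e) sonority 7-5-4-3: well-formed.

e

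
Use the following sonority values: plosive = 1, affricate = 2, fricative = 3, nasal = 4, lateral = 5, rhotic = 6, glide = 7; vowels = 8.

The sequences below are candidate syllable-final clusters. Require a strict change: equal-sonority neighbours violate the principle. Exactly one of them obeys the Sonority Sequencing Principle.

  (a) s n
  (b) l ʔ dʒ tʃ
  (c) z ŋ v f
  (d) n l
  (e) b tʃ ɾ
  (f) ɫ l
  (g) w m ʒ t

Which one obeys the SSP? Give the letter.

(a) 3-4 → violates
(b) 5-1-2-2 → violates
(c) 3-4-3-3 → violates
(d) 4-5 → violates
(e) 1-2-6 → violates
(f) 5-5 → violates
(g) 7-4-3-1 → obeys

g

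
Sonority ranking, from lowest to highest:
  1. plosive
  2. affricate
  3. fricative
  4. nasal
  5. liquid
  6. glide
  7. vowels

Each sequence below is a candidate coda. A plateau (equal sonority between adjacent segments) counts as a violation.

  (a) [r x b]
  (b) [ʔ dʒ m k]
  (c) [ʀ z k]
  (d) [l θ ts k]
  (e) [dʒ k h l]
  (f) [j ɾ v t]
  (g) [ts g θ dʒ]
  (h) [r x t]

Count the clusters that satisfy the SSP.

(a) sonority 5-3-1: well-formed.
(b) sonority 1-2-4-1: ill-formed.
(c) sonority 5-3-1: well-formed.
(d) sonority 5-3-2-1: well-formed.
(e) sonority 2-1-3-5: ill-formed.
(f) sonority 6-5-3-1: well-formed.
(g) sonority 2-1-3-2: ill-formed.
(h) sonority 5-3-1: well-formed.

5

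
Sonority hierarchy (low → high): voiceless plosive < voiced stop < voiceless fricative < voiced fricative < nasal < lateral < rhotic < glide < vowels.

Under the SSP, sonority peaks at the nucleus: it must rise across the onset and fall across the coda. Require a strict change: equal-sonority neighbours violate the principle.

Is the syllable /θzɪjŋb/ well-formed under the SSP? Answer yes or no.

yes

Onset: /θ/ is a voiceless fricative (sonority 3), /z/ is a voiced fricative (sonority 4); then the nucleus /ɪ/ (sonority 9).
Onset profile 3-4-9 — rises to the nucleus.
Coda: /j/ is a glide (sonority 8), /ŋ/ is a nasal (sonority 5), /b/ is a voiced stop (sonority 2).
Coda profile 9-8-5-2 — falls from the nucleus.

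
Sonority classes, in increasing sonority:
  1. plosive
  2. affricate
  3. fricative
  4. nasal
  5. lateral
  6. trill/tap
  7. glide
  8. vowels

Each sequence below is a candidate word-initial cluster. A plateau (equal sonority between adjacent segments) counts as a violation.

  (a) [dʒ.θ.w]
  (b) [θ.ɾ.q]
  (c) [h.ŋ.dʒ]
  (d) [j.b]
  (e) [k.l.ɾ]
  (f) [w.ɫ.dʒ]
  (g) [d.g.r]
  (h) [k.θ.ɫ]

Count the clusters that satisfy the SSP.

(a) [dʒ.θ.w]: profile 2-3-7 — obeys.
(b) [θ.ɾ.q]: profile 3-6-1 — violates.
(c) [h.ŋ.dʒ]: profile 3-4-2 — violates.
(d) [j.b]: profile 7-1 — violates.
(e) [k.l.ɾ]: profile 1-5-6 — obeys.
(f) [w.ɫ.dʒ]: profile 7-5-2 — violates.
(g) [d.g.r]: profile 1-1-6 — violates.
(h) [k.θ.ɫ]: profile 1-3-5 — obeys.

3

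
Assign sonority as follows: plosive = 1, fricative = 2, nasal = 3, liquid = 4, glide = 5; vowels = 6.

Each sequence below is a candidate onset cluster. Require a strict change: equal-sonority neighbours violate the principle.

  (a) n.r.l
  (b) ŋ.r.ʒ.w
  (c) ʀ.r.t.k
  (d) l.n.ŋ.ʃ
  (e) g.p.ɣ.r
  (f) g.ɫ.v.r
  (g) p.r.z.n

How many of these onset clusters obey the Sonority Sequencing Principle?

(a) sonority 3-4-4: ill-formed.
(b) sonority 3-4-2-5: ill-formed.
(c) sonority 4-4-1-1: ill-formed.
(d) sonority 4-3-3-2: ill-formed.
(e) sonority 1-1-2-4: ill-formed.
(f) sonority 1-4-2-4: ill-formed.
(g) sonority 1-4-2-3: ill-formed.

0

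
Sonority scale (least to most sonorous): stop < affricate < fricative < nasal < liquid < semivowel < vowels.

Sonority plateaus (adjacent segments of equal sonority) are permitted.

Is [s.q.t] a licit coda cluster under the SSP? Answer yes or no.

yes

/s/ is a fricative (sonority 3).
/q/ is a stop (sonority 1).
/t/ is a stop (sonority 1).
The profile 3-1-1 is non-increasing (plateaus allowed), so the coda cluster satisfies the SSP.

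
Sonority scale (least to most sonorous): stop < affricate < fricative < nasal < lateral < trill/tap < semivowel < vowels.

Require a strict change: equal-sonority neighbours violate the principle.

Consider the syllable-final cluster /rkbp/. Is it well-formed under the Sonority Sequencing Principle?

no

/r/: trill/tap = 6.
/k/: stop = 1.
/b/: stop = 1.
/p/: stop = 1.
The profile is 6-1-1-1. Between /k/ (1) and /b/ (1) sonority does not fall, so the cluster violates the SSP.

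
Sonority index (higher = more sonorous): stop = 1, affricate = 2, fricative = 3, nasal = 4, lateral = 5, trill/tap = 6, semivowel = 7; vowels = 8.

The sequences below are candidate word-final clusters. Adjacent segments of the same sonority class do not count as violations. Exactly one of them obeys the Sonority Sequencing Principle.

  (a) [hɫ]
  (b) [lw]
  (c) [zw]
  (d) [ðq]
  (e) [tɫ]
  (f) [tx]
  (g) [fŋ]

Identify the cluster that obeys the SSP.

(a) sonority 3-5: ill-formed.
(b) sonority 5-7: ill-formed.
(c) sonority 3-7: ill-formed.
(d) sonority 3-1: well-formed.
(e) sonority 1-5: ill-formed.
(f) sonority 1-3: ill-formed.
(g) sonority 3-4: ill-formed.

d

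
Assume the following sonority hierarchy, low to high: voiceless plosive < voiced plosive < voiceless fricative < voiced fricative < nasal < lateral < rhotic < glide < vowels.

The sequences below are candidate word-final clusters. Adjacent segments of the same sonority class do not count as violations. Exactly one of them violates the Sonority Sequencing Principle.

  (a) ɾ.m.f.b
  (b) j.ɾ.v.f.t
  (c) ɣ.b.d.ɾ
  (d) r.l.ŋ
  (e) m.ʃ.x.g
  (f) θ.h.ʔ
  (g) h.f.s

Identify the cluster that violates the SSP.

c

(a) 7-5-3-2 → obeys
(b) 8-7-4-3-1 → obeys
(c) 4-2-2-7 → violates
(d) 7-6-5 → obeys
(e) 5-3-3-2 → obeys
(f) 3-3-1 → obeys
(g) 3-3-3 → obeys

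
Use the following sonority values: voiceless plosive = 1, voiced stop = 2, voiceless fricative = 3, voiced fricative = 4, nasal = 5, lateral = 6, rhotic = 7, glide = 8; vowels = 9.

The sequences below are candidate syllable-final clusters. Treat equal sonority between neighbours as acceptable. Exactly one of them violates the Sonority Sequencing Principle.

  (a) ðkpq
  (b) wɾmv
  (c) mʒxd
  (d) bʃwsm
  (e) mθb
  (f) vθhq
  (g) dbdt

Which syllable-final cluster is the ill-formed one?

(a) 4-1-1-1 → obeys
(b) 8-7-5-4 → obeys
(c) 5-4-3-2 → obeys
(d) 2-3-8-3-5 → violates
(e) 5-3-2 → obeys
(f) 4-3-3-1 → obeys
(g) 2-2-2-1 → obeys

d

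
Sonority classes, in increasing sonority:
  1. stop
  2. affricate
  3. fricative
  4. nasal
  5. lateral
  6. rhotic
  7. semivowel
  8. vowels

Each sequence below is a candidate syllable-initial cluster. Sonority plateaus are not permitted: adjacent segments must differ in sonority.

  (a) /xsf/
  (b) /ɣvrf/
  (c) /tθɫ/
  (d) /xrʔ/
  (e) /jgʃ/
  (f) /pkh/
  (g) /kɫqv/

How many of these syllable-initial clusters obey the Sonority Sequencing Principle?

(a) sonority 3-3-3: ill-formed.
(b) sonority 3-3-6-3: ill-formed.
(c) sonority 1-3-5: well-formed.
(d) sonority 3-6-1: ill-formed.
(e) sonority 7-1-3: ill-formed.
(f) sonority 1-1-3: ill-formed.
(g) sonority 1-5-1-3: ill-formed.

1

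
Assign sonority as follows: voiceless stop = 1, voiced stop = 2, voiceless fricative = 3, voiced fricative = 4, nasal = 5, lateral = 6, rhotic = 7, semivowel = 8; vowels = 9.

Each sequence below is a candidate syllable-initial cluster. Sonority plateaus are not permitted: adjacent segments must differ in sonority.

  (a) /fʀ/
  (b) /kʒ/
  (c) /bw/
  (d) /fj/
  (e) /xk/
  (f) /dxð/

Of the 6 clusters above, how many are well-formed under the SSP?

(a) 3-7 → obeys
(b) 1-4 → obeys
(c) 2-8 → obeys
(d) 3-8 → obeys
(e) 3-1 → violates
(f) 2-3-4 → obeys

5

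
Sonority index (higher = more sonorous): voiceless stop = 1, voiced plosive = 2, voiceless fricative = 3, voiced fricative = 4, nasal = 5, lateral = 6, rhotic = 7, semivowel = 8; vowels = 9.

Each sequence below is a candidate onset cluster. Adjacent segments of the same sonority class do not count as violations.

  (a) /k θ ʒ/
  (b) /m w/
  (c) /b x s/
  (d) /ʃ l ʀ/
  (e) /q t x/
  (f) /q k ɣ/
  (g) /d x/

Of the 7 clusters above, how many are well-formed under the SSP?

(a) 1-3-4 → obeys
(b) 5-8 → obeys
(c) 2-3-3 → obeys
(d) 3-6-7 → obeys
(e) 1-1-3 → obeys
(f) 1-1-4 → obeys
(g) 2-3 → obeys

7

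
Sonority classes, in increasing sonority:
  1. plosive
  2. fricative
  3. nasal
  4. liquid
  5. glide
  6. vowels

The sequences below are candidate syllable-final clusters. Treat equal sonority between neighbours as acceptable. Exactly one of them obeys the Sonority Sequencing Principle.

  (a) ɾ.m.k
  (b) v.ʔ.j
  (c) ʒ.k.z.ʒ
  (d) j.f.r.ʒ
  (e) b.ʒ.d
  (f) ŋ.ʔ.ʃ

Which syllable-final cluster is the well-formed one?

(a) ɾ.m.k: profile 4-3-1 — obeys.
(b) v.ʔ.j: profile 2-1-5 — violates.
(c) ʒ.k.z.ʒ: profile 2-1-2-2 — violates.
(d) j.f.r.ʒ: profile 5-2-4-2 — violates.
(e) b.ʒ.d: profile 1-2-1 — violates.
(f) ŋ.ʔ.ʃ: profile 3-1-2 — violates.

a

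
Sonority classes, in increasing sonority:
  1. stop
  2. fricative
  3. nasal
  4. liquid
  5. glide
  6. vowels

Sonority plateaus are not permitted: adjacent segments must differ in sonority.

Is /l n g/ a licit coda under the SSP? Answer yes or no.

yes

/l/: liquid = 4.
/n/: nasal = 3.
/g/: stop = 1.
The profile 4-3-1 strictly falls, so the coda satisfies the SSP.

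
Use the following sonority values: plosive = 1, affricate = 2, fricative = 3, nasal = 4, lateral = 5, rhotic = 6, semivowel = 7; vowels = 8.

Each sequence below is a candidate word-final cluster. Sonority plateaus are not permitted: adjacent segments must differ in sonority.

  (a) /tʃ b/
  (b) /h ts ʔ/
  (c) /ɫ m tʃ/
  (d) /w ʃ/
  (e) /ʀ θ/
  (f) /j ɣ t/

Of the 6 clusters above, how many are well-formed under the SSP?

6

(a) sonority 2-1: well-formed.
(b) sonority 3-2-1: well-formed.
(c) sonority 5-4-2: well-formed.
(d) sonority 7-3: well-formed.
(e) sonority 6-3: well-formed.
(f) sonority 7-3-1: well-formed.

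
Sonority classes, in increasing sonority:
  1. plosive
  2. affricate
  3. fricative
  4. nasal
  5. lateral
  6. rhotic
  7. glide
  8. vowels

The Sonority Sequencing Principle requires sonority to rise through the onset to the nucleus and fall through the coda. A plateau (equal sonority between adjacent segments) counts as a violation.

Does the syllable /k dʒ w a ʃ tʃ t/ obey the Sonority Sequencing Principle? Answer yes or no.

Onset: /k/ is a plosive (sonority 1), /dʒ/ is an affricate (sonority 2), /w/ is a glide (sonority 7); then the nucleus /a/ (sonority 8).
Onset profile 1-2-7-8 — rises to the nucleus.
Coda: /ʃ/ is a fricative (sonority 3), /tʃ/ is an affricate (sonority 2), /t/ is a plosive (sonority 1).
Coda profile 8-3-2-1 — falls from the nucleus.

yes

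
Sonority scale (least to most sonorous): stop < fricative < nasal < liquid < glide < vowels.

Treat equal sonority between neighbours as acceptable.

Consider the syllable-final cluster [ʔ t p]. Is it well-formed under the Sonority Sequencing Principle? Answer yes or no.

yes

/ʔ/ is a stop (sonority 1).
/t/ is a stop (sonority 1).
/p/ is a stop (sonority 1).
The profile 1-1-1 is non-increasing (plateaus allowed), so the syllable-final cluster satisfies the SSP.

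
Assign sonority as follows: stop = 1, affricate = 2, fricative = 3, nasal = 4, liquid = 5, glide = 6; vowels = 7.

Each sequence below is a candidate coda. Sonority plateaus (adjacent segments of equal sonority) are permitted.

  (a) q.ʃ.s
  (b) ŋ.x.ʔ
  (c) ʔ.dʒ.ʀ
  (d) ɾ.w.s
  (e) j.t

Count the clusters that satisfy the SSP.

2

(a) q.ʃ.s: profile 1-3-3 — violates.
(b) ŋ.x.ʔ: profile 4-3-1 — obeys.
(c) ʔ.dʒ.ʀ: profile 1-2-5 — violates.
(d) ɾ.w.s: profile 5-6-3 — violates.
(e) j.t: profile 6-1 — obeys.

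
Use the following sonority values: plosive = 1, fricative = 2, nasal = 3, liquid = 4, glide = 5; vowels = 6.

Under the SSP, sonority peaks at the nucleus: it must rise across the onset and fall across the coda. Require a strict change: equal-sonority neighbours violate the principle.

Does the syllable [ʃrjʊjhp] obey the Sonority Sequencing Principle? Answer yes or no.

Onset: /ʃ/ is a fricative (sonority 2), /r/ is a liquid (sonority 4), /j/ is a glide (sonority 5); then the nucleus /ʊ/ (sonority 6).
Onset profile 2-4-5-6 — rises to the nucleus.
Coda: /j/ is a glide (sonority 5), /h/ is a fricative (sonority 2), /p/ is a plosive (sonority 1).
Coda profile 6-5-2-1 — falls from the nucleus.

yes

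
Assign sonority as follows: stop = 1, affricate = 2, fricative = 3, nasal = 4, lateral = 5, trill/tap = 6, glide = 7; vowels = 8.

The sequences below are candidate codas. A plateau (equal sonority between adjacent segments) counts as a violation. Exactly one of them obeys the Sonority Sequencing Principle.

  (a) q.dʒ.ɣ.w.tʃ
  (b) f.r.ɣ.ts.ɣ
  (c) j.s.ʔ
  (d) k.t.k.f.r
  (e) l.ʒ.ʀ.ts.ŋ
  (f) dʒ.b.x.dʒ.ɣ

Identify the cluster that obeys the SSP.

(a) q.dʒ.ɣ.w.tʃ: profile 1-2-3-7-2 — violates.
(b) f.r.ɣ.ts.ɣ: profile 3-6-3-2-3 — violates.
(c) j.s.ʔ: profile 7-3-1 — obeys.
(d) k.t.k.f.r: profile 1-1-1-3-6 — violates.
(e) l.ʒ.ʀ.ts.ŋ: profile 5-3-6-2-4 — violates.
(f) dʒ.b.x.dʒ.ɣ: profile 2-1-3-2-3 — violates.

c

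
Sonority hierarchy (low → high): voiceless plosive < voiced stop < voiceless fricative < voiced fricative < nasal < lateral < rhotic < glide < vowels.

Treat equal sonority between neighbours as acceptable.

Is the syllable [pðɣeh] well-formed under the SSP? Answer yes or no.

yes

Onset: /p/ is a voiceless plosive (sonority 1), /ð/ is a voiced fricative (sonority 4), /ɣ/ is a voiced fricative (sonority 4); then the nucleus /e/ (sonority 9).
Onset profile 1-4-4-9 — rises to the nucleus.
Coda: /h/ is a voiceless fricative (sonority 3).
Coda profile 9-3 — falls from the nucleus.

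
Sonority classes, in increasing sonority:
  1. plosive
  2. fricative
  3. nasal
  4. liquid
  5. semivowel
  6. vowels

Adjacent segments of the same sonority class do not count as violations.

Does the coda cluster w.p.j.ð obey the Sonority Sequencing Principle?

no

/w/ — semivowel, sonority 5.
/p/ — plosive, sonority 1.
/j/ — semivowel, sonority 5.
/ð/ — fricative, sonority 2.
The profile is 5-1-5-2. Between /p/ (1) and /j/ (5) sonority does not fall, so the cluster violates the SSP.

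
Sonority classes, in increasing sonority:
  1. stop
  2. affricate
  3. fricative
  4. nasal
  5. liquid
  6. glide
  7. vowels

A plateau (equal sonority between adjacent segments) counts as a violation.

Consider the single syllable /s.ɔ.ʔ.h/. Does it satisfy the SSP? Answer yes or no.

no

Onset: /s/ is a fricative (sonority 3); then the nucleus /ɔ/ (sonority 7).
Onset profile 3-7 — rises to the nucleus.
Coda: /ʔ/ is a stop (sonority 1), /h/ is a fricative (sonority 3).
Coda profile 7-1-3 — does not strictly fall throughout.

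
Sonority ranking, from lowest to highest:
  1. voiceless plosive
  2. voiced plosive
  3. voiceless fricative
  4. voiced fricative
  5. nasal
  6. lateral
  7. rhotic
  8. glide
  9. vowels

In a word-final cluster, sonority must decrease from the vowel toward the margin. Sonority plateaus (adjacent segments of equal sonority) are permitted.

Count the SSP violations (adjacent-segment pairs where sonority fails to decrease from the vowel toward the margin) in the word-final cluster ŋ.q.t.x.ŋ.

2

/ŋ/ is a nasal (sonority 5).
/q/ is a voiceless plosive (sonority 1).
/t/ is a voiceless plosive (sonority 1).
/x/ is a voiceless fricative (sonority 3).
/ŋ/ is a nasal (sonority 5).
/ŋ/→/q/: 5→1 (falls) — ok.
/q/→/t/: 1→1 (plateau, allowed) — ok.
/t/→/x/: 1→3 (does not fall) — violation.
/x/→/ŋ/: 3→5 (does not fall) — violation.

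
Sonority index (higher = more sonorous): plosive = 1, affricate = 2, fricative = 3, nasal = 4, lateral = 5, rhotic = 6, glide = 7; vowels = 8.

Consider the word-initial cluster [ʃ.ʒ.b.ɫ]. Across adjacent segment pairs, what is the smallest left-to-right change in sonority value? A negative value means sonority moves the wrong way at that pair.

-2

/ʃ/ is a fricative (sonority 3).
/ʒ/ is a fricative (sonority 3).
/b/ is a plosive (sonority 1).
/ɫ/ is a lateral (sonority 5).
/ʃ/→/ʒ/: change +0.
/ʒ/→/b/: change -2.
/b/→/ɫ/: change +4.
Minimum = -2.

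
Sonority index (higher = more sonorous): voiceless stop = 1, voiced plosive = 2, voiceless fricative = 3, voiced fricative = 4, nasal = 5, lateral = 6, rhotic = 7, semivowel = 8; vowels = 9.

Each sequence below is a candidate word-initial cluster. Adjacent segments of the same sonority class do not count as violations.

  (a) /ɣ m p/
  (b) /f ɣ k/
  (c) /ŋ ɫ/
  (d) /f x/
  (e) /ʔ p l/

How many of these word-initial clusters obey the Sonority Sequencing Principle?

3

(a) sonority 4-5-1: ill-formed.
(b) sonority 3-4-1: ill-formed.
(c) sonority 5-6: well-formed.
(d) sonority 3-3: well-formed.
(e) sonority 1-1-6: well-formed.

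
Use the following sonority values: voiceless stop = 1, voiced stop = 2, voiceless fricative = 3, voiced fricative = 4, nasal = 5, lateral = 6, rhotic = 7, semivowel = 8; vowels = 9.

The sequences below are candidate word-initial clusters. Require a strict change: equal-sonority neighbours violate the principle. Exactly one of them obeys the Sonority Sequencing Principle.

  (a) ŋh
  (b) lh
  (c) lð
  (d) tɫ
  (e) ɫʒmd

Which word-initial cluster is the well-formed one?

d

(a) ŋh: profile 5-3 — violates.
(b) lh: profile 6-3 — violates.
(c) lð: profile 6-4 — violates.
(d) tɫ: profile 1-6 — obeys.
(e) ɫʒmd: profile 6-4-5-2 — violates.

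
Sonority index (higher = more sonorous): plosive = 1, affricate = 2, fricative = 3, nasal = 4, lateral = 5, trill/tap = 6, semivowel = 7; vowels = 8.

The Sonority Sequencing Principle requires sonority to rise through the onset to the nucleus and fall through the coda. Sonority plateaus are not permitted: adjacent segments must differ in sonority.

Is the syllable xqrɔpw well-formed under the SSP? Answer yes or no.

Onset: /x/ is a fricative (sonority 3), /q/ is a plosive (sonority 1), /r/ is a trill/tap (sonority 6); then the nucleus /ɔ/ (sonority 8).
Onset profile 3-1-6-8 — does not strictly rise throughout.
Coda: /p/ is a plosive (sonority 1), /w/ is a semivowel (sonority 7).
Coda profile 8-1-7 — does not strictly fall throughout.

no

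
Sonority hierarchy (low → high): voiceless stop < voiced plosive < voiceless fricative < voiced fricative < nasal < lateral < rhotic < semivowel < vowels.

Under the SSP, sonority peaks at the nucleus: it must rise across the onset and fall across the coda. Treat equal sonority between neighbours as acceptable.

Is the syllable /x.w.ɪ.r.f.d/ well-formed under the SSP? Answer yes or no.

yes

Onset: /x/ is a voiceless fricative (sonority 3), /w/ is a semivowel (sonority 8); then the nucleus /ɪ/ (sonority 9).
Onset profile 3-8-9 — rises to the nucleus.
Coda: /r/ is a rhotic (sonority 7), /f/ is a voiceless fricative (sonority 3), /d/ is a voiced plosive (sonority 2).
Coda profile 9-7-3-2 — falls from the nucleus.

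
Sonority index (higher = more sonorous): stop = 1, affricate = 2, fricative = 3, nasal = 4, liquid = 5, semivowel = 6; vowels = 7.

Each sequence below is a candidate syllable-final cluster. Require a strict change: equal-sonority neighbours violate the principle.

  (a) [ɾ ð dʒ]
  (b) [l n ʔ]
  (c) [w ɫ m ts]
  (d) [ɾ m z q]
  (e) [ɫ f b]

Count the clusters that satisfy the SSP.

(a) sonority 5-3-2: well-formed.
(b) sonority 5-4-1: well-formed.
(c) sonority 6-5-4-2: well-formed.
(d) sonority 5-4-3-1: well-formed.
(e) sonority 5-3-1: well-formed.

5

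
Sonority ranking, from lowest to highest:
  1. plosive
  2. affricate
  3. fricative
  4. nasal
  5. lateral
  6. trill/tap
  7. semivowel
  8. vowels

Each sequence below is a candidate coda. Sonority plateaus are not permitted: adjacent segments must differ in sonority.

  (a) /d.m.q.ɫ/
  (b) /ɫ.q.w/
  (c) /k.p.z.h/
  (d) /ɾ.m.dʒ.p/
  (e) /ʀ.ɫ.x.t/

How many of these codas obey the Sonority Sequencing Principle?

(a) /d.m.q.ɫ/: profile 1-4-1-5 — violates.
(b) /ɫ.q.w/: profile 5-1-7 — violates.
(c) /k.p.z.h/: profile 1-1-3-3 — violates.
(d) /ɾ.m.dʒ.p/: profile 6-4-2-1 — obeys.
(e) /ʀ.ɫ.x.t/: profile 6-5-3-1 — obeys.

2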